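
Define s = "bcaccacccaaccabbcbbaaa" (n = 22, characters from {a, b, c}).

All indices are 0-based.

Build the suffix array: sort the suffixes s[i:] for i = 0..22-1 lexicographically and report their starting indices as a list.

sorted suffixes:
  #0 SA[0]=21  'a'
  #1 SA[1]=20  'aa'
  #2 SA[2]=19  'aaa'
  #3 SA[3]=9  'aaccabbcbbaaa'
  #4 SA[4]=13  'abbcbbaaa'
  #5 SA[5]=10  'accabbcbbaaa'
  #6 SA[6]=2  'accacccaaccabbcbbaaa'
  #7 SA[7]=5  'acccaaccabbcbbaaa'
  #8 SA[8]=18  'baaa'
  #9 SA[9]=17  'bbaaa'
  #10 SA[10]=14  'bbcbbaaa'
  #11 SA[11]=0  'bcaccacccaaccabbcbbaaa'
  #12 SA[12]=15  'bcbbaaa'
  #13 SA[13]=8  'caaccabbcbbaaa'
  #14 SA[14]=12  'cabbcbbaaa'
  #15 SA[15]=1  'caccacccaaccabbcbbaaa'
  #16 SA[16]=4  'cacccaaccabbcbbaaa'
  #17 SA[17]=16  'cbbaaa'
  #18 SA[18]=7  'ccaaccabbcbbaaa'
  #19 SA[19]=11  'ccabbcbbaaa'
  #20 SA[20]=3  'ccacccaaccabbcbbaaa'
  #21 SA[21]=6  'cccaaccabbcbbaaa'

[21, 20, 19, 9, 13, 10, 2, 5, 18, 17, 14, 0, 15, 8, 12, 1, 4, 16, 7, 11, 3, 6]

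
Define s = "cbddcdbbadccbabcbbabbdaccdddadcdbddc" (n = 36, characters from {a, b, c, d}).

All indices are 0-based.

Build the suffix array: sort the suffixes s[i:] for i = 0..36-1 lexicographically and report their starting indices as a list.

rank | idx | suffix
   0 |  18 | abbdaccdddadcdbddc
   1 |  13 | abcbbabbdaccdddadcdbddc
   2 |  22 | accdddadcdbddc
   3 |   8 | adccbabcbbabbdaccdddadcdbddc
   4 |  28 | adcdbddc
   5 |  17 | babbdaccdddadcdbddc
   6 |  12 | babcbbabbdaccdddadcdbddc
   7 |   7 | badccbabcbbabbdaccdddadcdbddc
   8 |  16 | bbabbdaccdddadcdbddc
   9 |   6 | bbadccbabcbbabbdaccdddadcdbddc
  10 |  19 | bbdaccdddadcdbddc
  11 |  14 | bcbbabbdaccdddadcdbddc
  12 |  20 | bdaccdddadcdbddc
  13 |  32 | bddc
  14 |   1 | bddcdbbadccbabcbbabbdaccdddadcdbddc
  15 |  35 | c
  16 |  11 | cbabcbbabbdaccdddadcdbddc
  17 |  15 | cbbabbdaccdddadcdbddc
  18 |   0 | cbddcdbbadccbabcbbabbdaccdddadcdbddc
  19 |  10 | ccbabcbbabbdaccdddadcdbddc
  20 |  23 | ccdddadcdbddc
  21 |   4 | cdbbadccbabcbbabbdaccdddadcdbddc
  22 |  30 | cdbddc
  23 |  24 | cdddadcdbddc
  24 |  21 | daccdddadcdbddc
  25 |  27 | dadcdbddc
  26 |   5 | dbbadccbabcbbabbdaccdddadcdbddc
  27 |  31 | dbddc
  28 |  34 | dc
  29 |   9 | dccbabcbbabbdaccdddadcdbddc
  30 |   3 | dcdbbadccbabcbbabbdaccdddadcdbddc
  31 |  29 | dcdbddc
  32 |  26 | ddadcdbddc
  33 |  33 | ddc
  34 |   2 | ddcdbbadccbabcbbabbdaccdddadcdbddc
  35 |  25 | dddadcdbddc

[18, 13, 22, 8, 28, 17, 12, 7, 16, 6, 19, 14, 20, 32, 1, 35, 11, 15, 0, 10, 23, 4, 30, 24, 21, 27, 5, 31, 34, 9, 3, 29, 26, 33, 2, 25]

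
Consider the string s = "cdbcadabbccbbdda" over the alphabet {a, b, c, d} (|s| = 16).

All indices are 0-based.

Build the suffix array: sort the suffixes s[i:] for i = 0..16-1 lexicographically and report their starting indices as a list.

rank→(start, suffix):
  0 → (15, 'a')
  1 → (6, 'abbccbbdda')
  2 → (4, 'adabbccbbdda')
  3 → (7, 'bbccbbdda')
  4 → (11, 'bbdda')
  5 → (2, 'bcadabbccbbdda')
  6 → (8, 'bccbbdda')
  7 → (12, 'bdda')
  8 → (3, 'cadabbccbbdda')
  9 → (10, 'cbbdda')
  10 → (9, 'ccbbdda')
  11 → (0, 'cdbcadabbccbbdda')
  12 → (14, 'da')
  13 → (5, 'dabbccbbdda')
  14 → (1, 'dbcadabbccbbdda')
  15 → (13, 'dda')

[15, 6, 4, 7, 11, 2, 8, 12, 3, 10, 9, 0, 14, 5, 1, 13]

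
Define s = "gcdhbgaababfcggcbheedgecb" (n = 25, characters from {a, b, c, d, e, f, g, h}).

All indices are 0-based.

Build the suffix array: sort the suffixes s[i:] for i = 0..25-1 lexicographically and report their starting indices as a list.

rank | idx | suffix
   0 |   6 | aababfcggcbheedgecb
   1 |   7 | ababfcggcbheedgecb
   2 |   9 | abfcggcbheedgecb
   3 |  24 | b
   4 |   8 | babfcggcbheedgecb
   5 |  10 | bfcggcbheedgecb
   6 |   4 | bgaababfcggcbheedgecb
   7 |  16 | bheedgecb
   8 |  23 | cb
   9 |  15 | cbheedgecb
  10 |   1 | cdhbgaababfcggcbheedgecb
  11 |  12 | cggcbheedgecb
  12 |  20 | dgecb
  13 |   2 | dhbgaababfcggcbheedgecb
  14 |  22 | ecb
  15 |  19 | edgecb
  16 |  18 | eedgecb
  17 |  11 | fcggcbheedgecb
  18 |   5 | gaababfcggcbheedgecb
  19 |  14 | gcbheedgecb
  20 |   0 | gcdhbgaababfcggcbheedgecb
  21 |  21 | gecb
  22 |  13 | ggcbheedgecb
  23 |   3 | hbgaababfcggcbheedgecb
  24 |  17 | heedgecb

[6, 7, 9, 24, 8, 10, 4, 16, 23, 15, 1, 12, 20, 2, 22, 19, 18, 11, 5, 14, 0, 21, 13, 3, 17]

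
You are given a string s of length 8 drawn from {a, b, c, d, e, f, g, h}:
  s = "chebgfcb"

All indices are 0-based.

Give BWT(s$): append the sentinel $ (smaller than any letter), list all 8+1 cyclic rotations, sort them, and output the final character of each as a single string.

bcef$hgbc

rank  rotation   last
    0  $chebgfcb  b
    1  b$chebgfc  c
    2  bgfcb$che  e
    3  cb$chebgf  f
    4  chebgfcb$  $
    5  ebgfcb$ch  h
    6  fcb$chebg  g
    7  gfcb$cheb  b
    8  hebgfcb$c  c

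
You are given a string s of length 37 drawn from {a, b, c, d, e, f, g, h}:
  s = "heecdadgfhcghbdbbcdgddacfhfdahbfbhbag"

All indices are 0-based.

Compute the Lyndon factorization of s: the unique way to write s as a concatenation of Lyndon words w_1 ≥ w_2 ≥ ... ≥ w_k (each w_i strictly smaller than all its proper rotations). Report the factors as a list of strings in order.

["h", "e", "e", "cd", "adgfhcghbdbbcdgdd", "acfhfdahbfbhbag"]

emit factor 1: 'h' (i=0, period=1)
emit factor 2: 'e' (i=1, period=1)
emit factor 3: 'e' (i=2, period=1)
emit factor 4: 'cd' (i=3, period=2)
emit factor 5: 'adgfhcghbdbbcdgdd' (i=5, period=17)
emit factor 6: 'acfhfdahbfbhbag' (i=22, period=15)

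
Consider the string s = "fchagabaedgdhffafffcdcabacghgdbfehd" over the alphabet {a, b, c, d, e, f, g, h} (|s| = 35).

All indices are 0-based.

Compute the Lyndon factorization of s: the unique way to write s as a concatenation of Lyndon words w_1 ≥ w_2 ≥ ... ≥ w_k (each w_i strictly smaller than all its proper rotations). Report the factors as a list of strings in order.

["f", "ch", "ag", "abaedgdhffafffcdc", "abacghgdbfehd"]

emit factor 1: 'f' (i=0, period=1)
emit factor 2: 'ch' (i=1, period=2)
emit factor 3: 'ag' (i=3, period=2)
emit factor 4: 'abaedgdhffafffcdc' (i=5, period=17)
emit factor 5: 'abacghgdbfehd' (i=22, period=13)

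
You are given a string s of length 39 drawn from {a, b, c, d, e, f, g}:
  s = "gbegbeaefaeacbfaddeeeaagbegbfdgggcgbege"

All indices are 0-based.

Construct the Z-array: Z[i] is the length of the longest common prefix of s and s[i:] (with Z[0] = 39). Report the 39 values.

Z[0]=39
i=1: i≥r, start 0; Z[1]=0
i=2: i≥r, start 0; Z[2]=0
i=3: i≥r, start 0; Z[3]=3 grow→box=[3,6)
i=4: min(r-i=2, Z[1]=0)=0; Z[4]=0
i=5: min(r-i=1, Z[2]=0)=0; Z[5]=0
i=6: i≥r, start 0; Z[6]=0
i=7: i≥r, start 0; Z[7]=0
i=8: i≥r, start 0; Z[8]=0
i=9: i≥r, start 0; Z[9]=0
i=10: i≥r, start 0; Z[10]=0
i=11: i≥r, start 0; Z[11]=0
i=12: i≥r, start 0; Z[12]=0
i=13: i≥r, start 0; Z[13]=0
i=14: i≥r, start 0; Z[14]=0
i=15: i≥r, start 0; Z[15]=0
i=16: i≥r, start 0; Z[16]=0
i=17: i≥r, start 0; Z[17]=0
i=18: i≥r, start 0; Z[18]=0
i=19: i≥r, start 0; Z[19]=0
i=20: i≥r, start 0; Z[20]=0
i=21: i≥r, start 0; Z[21]=0
i=22: i≥r, start 0; Z[22]=0
i=23: i≥r, start 0; Z[23]=5 grow→box=[23,28)
i=24: min(r-i=4, Z[1]=0)=0; Z[24]=0
i=25: min(r-i=3, Z[2]=0)=0; Z[25]=0
i=26: min(r-i=2, Z[3]=3)=2; Z[26]=2
i=27: min(r-i=1, Z[4]=0)=0; Z[27]=0
i=28: i≥r, start 0; Z[28]=0
i=29: i≥r, start 0; Z[29]=0
i=30: i≥r, start 0; Z[30]=1 grow→box=[30,31)
i=31: i≥r, start 0; Z[31]=1 grow→box=[31,32)
i=32: i≥r, start 0; Z[32]=1 grow→box=[32,33)
i=33: i≥r, start 0; Z[33]=0
i=34: i≥r, start 0; Z[34]=4 grow→box=[34,38)
i=35: min(r-i=3, Z[1]=0)=0; Z[35]=0
i=36: min(r-i=2, Z[2]=0)=0; Z[36]=0
i=37: min(r-i=1, Z[3]=3)=1; Z[37]=1
i=38: i≥r, start 0; Z[38]=0

[39, 0, 0, 3, 0, 0, 0, 0, 0, 0, 0, 0, 0, 0, 0, 0, 0, 0, 0, 0, 0, 0, 0, 5, 0, 0, 2, 0, 0, 0, 1, 1, 1, 0, 4, 0, 0, 1, 0]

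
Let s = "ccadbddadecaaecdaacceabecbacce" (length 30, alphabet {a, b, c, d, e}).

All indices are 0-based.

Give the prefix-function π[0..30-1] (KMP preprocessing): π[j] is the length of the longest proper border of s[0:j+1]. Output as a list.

π[0] = 0
j=1 s[j]='c': π[1]=1 (border 'c')
j=2 s[j]='a': k: 1→0; π[2]=0 (border '')
j=3 s[j]='d': π[3]=0 (border '')
j=4 s[j]='b': π[4]=0 (border '')
j=5 s[j]='d': π[5]=0 (border '')
j=6 s[j]='d': π[6]=0 (border '')
j=7 s[j]='a': π[7]=0 (border '')
j=8 s[j]='d': π[8]=0 (border '')
j=9 s[j]='e': π[9]=0 (border '')
j=10 s[j]='c': π[10]=1 (border 'c')
j=11 s[j]='a': k: 1→0; π[11]=0 (border '')
j=12 s[j]='a': π[12]=0 (border '')
j=13 s[j]='e': π[13]=0 (border '')
j=14 s[j]='c': π[14]=1 (border 'c')
j=15 s[j]='d': k: 1→0; π[15]=0 (border '')
j=16 s[j]='a': π[16]=0 (border '')
j=17 s[j]='a': π[17]=0 (border '')
j=18 s[j]='c': π[18]=1 (border 'c')
j=19 s[j]='c': π[19]=2 (border 'cc')
j=20 s[j]='e': k: 2→1→0; π[20]=0 (border '')
j=21 s[j]='a': π[21]=0 (border '')
j=22 s[j]='b': π[22]=0 (border '')
j=23 s[j]='e': π[23]=0 (border '')
j=24 s[j]='c': π[24]=1 (border 'c')
j=25 s[j]='b': k: 1→0; π[25]=0 (border '')
j=26 s[j]='a': π[26]=0 (border '')
j=27 s[j]='c': π[27]=1 (border 'c')
j=28 s[j]='c': π[28]=2 (border 'cc')
j=29 s[j]='e': k: 2→1→0; π[29]=0 (border '')

[0, 1, 0, 0, 0, 0, 0, 0, 0, 0, 1, 0, 0, 0, 1, 0, 0, 0, 1, 2, 0, 0, 0, 0, 1, 0, 0, 1, 2, 0]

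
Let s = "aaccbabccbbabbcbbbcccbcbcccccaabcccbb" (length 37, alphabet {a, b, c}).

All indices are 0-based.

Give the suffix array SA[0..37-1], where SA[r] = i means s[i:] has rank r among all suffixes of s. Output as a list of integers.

[29, 0, 11, 5, 30, 1, 36, 10, 4, 35, 9, 15, 12, 16, 13, 21, 6, 31, 17, 23, 28, 3, 34, 8, 14, 20, 22, 27, 2, 33, 7, 19, 26, 32, 18, 25, 24]

sorted suffixes:
  #0 SA[0]=29  'aabcccbb'
  #1 SA[1]=0  'aaccbabccbbabbcbbbcccbcbcccccaabcccbb'
  #2 SA[2]=11  'abbcbbbcccbcbcccccaabcccbb'
  #3 SA[3]=5  'abccbbabbcbbbcccbcbcccccaabcccbb'
  #4 SA[4]=30  'abcccbb'
  #5 SA[5]=1  'accbabccbbabbcbbbcccbcbcccccaabcccbb'
  #6 SA[6]=36  'b'
  #7 SA[7]=10  'babbcbbbcccbcbcccccaabcccbb'
  #8 SA[8]=4  'babccbbabbcbbbcccbcbcccccaabcccbb'
  #9 SA[9]=35  'bb'
  #10 SA[10]=9  'bbabbcbbbcccbcbcccccaabcccbb'
  #11 SA[11]=15  'bbbcccbcbcccccaabcccbb'
  #12 SA[12]=12  'bbcbbbcccbcbcccccaabcccbb'
  #13 SA[13]=16  'bbcccbcbcccccaabcccbb'
  #14 SA[14]=13  'bcbbbcccbcbcccccaabcccbb'
  #15 SA[15]=21  'bcbcccccaabcccbb'
  #16 SA[16]=6  'bccbbabbcbbbcccbcbcccccaabcccbb'
  #17 SA[17]=31  'bcccbb'
  #18 SA[18]=17  'bcccbcbcccccaabcccbb'
  #19 SA[19]=23  'bcccccaabcccbb'
  #20 SA[20]=28  'caabcccbb'
  #21 SA[21]=3  'cbabccbbabbcbbbcccbcbcccccaabcccbb'
  #22 SA[22]=34  'cbb'
  #23 SA[23]=8  'cbbabbcbbbcccbcbcccccaabcccbb'
  #24 SA[24]=14  'cbbbcccbcbcccccaabcccbb'
  #25 SA[25]=20  'cbcbcccccaabcccbb'
  #26 SA[26]=22  'cbcccccaabcccbb'
  #27 SA[27]=27  'ccaabcccbb'
  #28 SA[28]=2  'ccbabccbbabbcbbbcccbcbcccccaabcccbb'
  #29 SA[29]=33  'ccbb'
  #30 SA[30]=7  'ccbbabbcbbbcccbcbcccccaabcccbb'
  #31 SA[31]=19  'ccbcbcccccaabcccbb'
  #32 SA[32]=26  'cccaabcccbb'
  #33 SA[33]=32  'cccbb'
  #34 SA[34]=18  'cccbcbcccccaabcccbb'
  #35 SA[35]=25  'ccccaabcccbb'
  #36 SA[36]=24  'cccccaabcccbb'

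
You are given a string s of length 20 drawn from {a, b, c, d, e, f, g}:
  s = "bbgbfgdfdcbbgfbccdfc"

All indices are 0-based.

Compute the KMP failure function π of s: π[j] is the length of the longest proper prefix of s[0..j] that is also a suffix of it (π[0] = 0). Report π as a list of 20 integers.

[0, 1, 0, 1, 0, 0, 0, 0, 0, 0, 1, 2, 3, 0, 1, 0, 0, 0, 0, 0]

π[0] = 0
j=1 s[j]='b': π[1]=1 (border 'b')
j=2 s[j]='g': k: 1→0; π[2]=0 (border '')
j=3 s[j]='b': π[3]=1 (border 'b')
j=4 s[j]='f': k: 1→0; π[4]=0 (border '')
j=5 s[j]='g': π[5]=0 (border '')
j=6 s[j]='d': π[6]=0 (border '')
j=7 s[j]='f': π[7]=0 (border '')
j=8 s[j]='d': π[8]=0 (border '')
j=9 s[j]='c': π[9]=0 (border '')
j=10 s[j]='b': π[10]=1 (border 'b')
j=11 s[j]='b': π[11]=2 (border 'bb')
j=12 s[j]='g': π[12]=3 (border 'bbg')
j=13 s[j]='f': k: 3→0; π[13]=0 (border '')
j=14 s[j]='b': π[14]=1 (border 'b')
j=15 s[j]='c': k: 1→0; π[15]=0 (border '')
j=16 s[j]='c': π[16]=0 (border '')
j=17 s[j]='d': π[17]=0 (border '')
j=18 s[j]='f': π[18]=0 (border '')
j=19 s[j]='c': π[19]=0 (border '')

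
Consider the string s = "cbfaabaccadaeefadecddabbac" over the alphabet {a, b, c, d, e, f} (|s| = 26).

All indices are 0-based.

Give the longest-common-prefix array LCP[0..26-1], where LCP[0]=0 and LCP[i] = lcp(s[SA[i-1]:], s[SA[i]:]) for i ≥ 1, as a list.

[0, 1, 2, 1, 2, 1, 2, 1, 0, 3, 1, 1, 0, 1, 1, 1, 1, 0, 2, 1, 1, 0, 1, 1, 0, 2]

rank→(start, suffix):
  0 → (3, 'aabaccadaeefadecddabbac')
  1 → (4, 'abaccadaeefadecddabbac')
  2 → (21, 'abbac')
  3 → (24, 'ac')
  4 → (6, 'accadaeefadecddabbac')
  5 → (9, 'adaeefadecddabbac')
  6 → (15, 'adecddabbac')
  7 → (11, 'aeefadecddabbac')
  8 → (23, 'bac')
  9 → (5, 'baccadaeefadecddabbac')
  10 → (22, 'bbac')
  11 → (1, 'bfaabaccadaeefadecddabbac')
  12 → (25, 'c')
  13 → (8, 'cadaeefadecddabbac')
  14 → (0, 'cbfaabaccadaeefadecddabbac')
  15 → (7, 'ccadaeefadecddabbac')
  16 → (18, 'cddabbac')
  17 → (20, 'dabbac')
  18 → (10, 'daeefadecddabbac')
  19 → (19, 'ddabbac')
  20 → (16, 'decddabbac')
  21 → (17, 'ecddabbac')
  22 → (12, 'eefadecddabbac')
  23 → (13, 'efadecddabbac')
  24 → (2, 'faabaccadaeefadecddabbac')
  25 → (14, 'fadecddabbac')

SA = [3, 4, 21, 24, 6, 9, 15, 11, 23, 5, 22, 1, 25, 8, 0, 7, 18, 20, 10, 19, 16, 17, 12, 13, 2, 14]
i: (SA[i-1],SA[i]) lcp shared
  1: (3,4) 1 'a'
  2: (4,21) 2 'ab'
  3: (21,24) 1 'a'
  4: (24,6) 2 'ac'
  5: (6,9) 1 'a'
  6: (9,15) 2 'ad'
  7: (15,11) 1 'a'
  8: (11,23) 0 ''
  9: (23,5) 3 'bac'
  10: (5,22) 1 'b'
  11: (22,1) 1 'b'
  12: (1,25) 0 ''
  13: (25,8) 1 'c'
  14: (8,0) 1 'c'
  15: (0,7) 1 'c'
  16: (7,18) 1 'c'
  17: (18,20) 0 ''
  18: (20,10) 2 'da'
  19: (10,19) 1 'd'
  20: (19,16) 1 'd'
  21: (16,17) 0 ''
  22: (17,12) 1 'e'
  23: (12,13) 1 'e'
  24: (13,2) 0 ''
  25: (2,14) 2 'fa'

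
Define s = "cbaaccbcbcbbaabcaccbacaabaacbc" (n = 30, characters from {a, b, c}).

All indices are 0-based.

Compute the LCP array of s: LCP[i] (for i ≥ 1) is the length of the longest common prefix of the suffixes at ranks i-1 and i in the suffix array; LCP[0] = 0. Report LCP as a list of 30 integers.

rank→(start, suffix):
  0 → (22, 'aabaacbc')
  1 → (12, 'aabcaccbacaabaacbc')
  2 → (25, 'aacbc')
  3 → (2, 'aaccbcbcbbaabcaccbacaabaacbc')
  4 → (23, 'abaacbc')
  5 → (13, 'abcaccbacaabaacbc')
  6 → (20, 'acaabaacbc')
  7 → (26, 'acbc')
  8 → (16, 'accbacaabaacbc')
  9 → (3, 'accbcbcbbaabcaccbacaabaacbc')
  10 → (11, 'baabcaccbacaabaacbc')
  11 → (24, 'baacbc')
  12 → (1, 'baaccbcbcbbaabcaccbacaabaacbc')
  13 → (19, 'bacaabaacbc')
  14 → (10, 'bbaabcaccbacaabaacbc')
  15 → (28, 'bc')
  16 → (14, 'bcaccbacaabaacbc')
  17 → (8, 'bcbbaabcaccbacaabaacbc')
  18 → (6, 'bcbcbbaabcaccbacaabaacbc')
  19 → (29, 'c')
  20 → (21, 'caabaacbc')
  21 → (15, 'caccbacaabaacbc')
  22 → (0, 'cbaaccbcbcbbaabcaccbacaabaacbc')
  23 → (18, 'cbacaabaacbc')
  24 → (9, 'cbbaabcaccbacaabaacbc')
  25 → (27, 'cbc')
  26 → (7, 'cbcbbaabcaccbacaabaacbc')
  27 → (5, 'cbcbcbbaabcaccbacaabaacbc')
  28 → (17, 'ccbacaabaacbc')
  29 → (4, 'ccbcbcbbaabcaccbacaabaacbc')

SA = [22, 12, 25, 2, 23, 13, 20, 26, 16, 3, 11, 24, 1, 19, 10, 28, 14, 8, 6, 29, 21, 15, 0, 18, 9, 27, 7, 5, 17, 4]
rank  pair      lcp
   1  s[22:],s[12:]  3  'aab'
   2  s[12:],s[25:]  2  'aa'
   3  s[25:],s[2:]  3  'aac'
   4  s[2:],s[23:]  1  'a'
   5  s[23:],s[13:]  2  'ab'
   6  s[13:],s[20:]  1  'a'
   7  s[20:],s[26:]  2  'ac'
   8  s[26:],s[16:]  2  'ac'
   9  s[16:],s[3:]  4  'accb'
  10  s[3:],s[11:]  0  ''
  11  s[11:],s[24:]  3  'baa'
  12  s[24:],s[1:]  4  'baac'
  13  s[1:],s[19:]  2  'ba'
  14  s[19:],s[10:]  1  'b'
  15  s[10:],s[28:]  1  'b'
  16  s[28:],s[14:]  2  'bc'
  17  s[14:],s[8:]  2  'bc'
  18  s[8:],s[6:]  3  'bcb'
  19  s[6:],s[29:]  0  ''
  20  s[29:],s[21:]  1  'c'
  21  s[21:],s[15:]  2  'ca'
  22  s[15:],s[0:]  1  'c'
  23  s[0:],s[18:]  3  'cba'
  24  s[18:],s[9:]  2  'cb'
  25  s[9:],s[27:]  2  'cb'
  26  s[27:],s[7:]  3  'cbc'
  27  s[7:],s[5:]  4  'cbcb'
  28  s[5:],s[17:]  1  'c'
  29  s[17:],s[4:]  3  'ccb'

[0, 3, 2, 3, 1, 2, 1, 2, 2, 4, 0, 3, 4, 2, 1, 1, 2, 2, 3, 0, 1, 2, 1, 3, 2, 2, 3, 4, 1, 3]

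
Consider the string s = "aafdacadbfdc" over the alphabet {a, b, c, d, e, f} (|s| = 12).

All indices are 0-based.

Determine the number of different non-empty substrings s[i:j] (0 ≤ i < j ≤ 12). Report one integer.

sorted suffixes:
  #0 SA[0]=0  'aafdacadbfdc'
  #1 SA[1]=4  'acadbfdc'
  #2 SA[2]=6  'adbfdc'
  #3 SA[3]=1  'afdacadbfdc'
  #4 SA[4]=8  'bfdc'
  #5 SA[5]=11  'c'
  #6 SA[6]=5  'cadbfdc'
  #7 SA[7]=3  'dacadbfdc'
  #8 SA[8]=7  'dbfdc'
  #9 SA[9]=10  'dc'
  #10 SA[10]=2  'fdacadbfdc'
  #11 SA[11]=9  'fdc'

SA = [0, 4, 6, 1, 8, 11, 5, 3, 7, 10, 2, 9]
i: (SA[i-1],SA[i]) lcp shared
  1: (0,4) 1 'a'
  2: (4,6) 1 'a'
  3: (6,1) 1 'a'
  4: (1,8) 0 ''
  5: (8,11) 0 ''
  6: (11,5) 1 'c'
  7: (5,3) 0 ''
  8: (3,7) 1 'd'
  9: (7,10) 1 'd'
  10: (10,2) 0 ''
  11: (2,9) 2 'fd'

n(n+1)/2 = 12·13/2 = 78
Σ LCP = 0 + 1 + 1 + 1 + 0 + 0 + 1 + 0 + 1 + 1 + 0 + 2 = 8
distinct = 78 − 8 = 70

70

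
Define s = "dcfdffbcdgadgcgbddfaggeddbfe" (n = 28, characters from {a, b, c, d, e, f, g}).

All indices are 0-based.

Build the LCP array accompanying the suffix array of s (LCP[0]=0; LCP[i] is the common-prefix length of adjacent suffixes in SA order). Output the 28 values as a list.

rank→(start, suffix):
  0 → (10, 'adgcgbddfaggeddbfe')
  1 → (19, 'aggeddbfe')
  2 → (6, 'bcdgadgcgbddfaggeddbfe')
  3 → (15, 'bddfaggeddbfe')
  4 → (25, 'bfe')
  5 → (7, 'cdgadgcgbddfaggeddbfe')
  6 → (1, 'cfdffbcdgadgcgbddfaggeddbfe')
  7 → (13, 'cgbddfaggeddbfe')
  8 → (24, 'dbfe')
  9 → (0, 'dcfdffbcdgadgcgbddfaggeddbfe')
  10 → (23, 'ddbfe')
  11 → (16, 'ddfaggeddbfe')
  12 → (17, 'dfaggeddbfe')
  13 → (3, 'dffbcdgadgcgbddfaggeddbfe')
  14 → (8, 'dgadgcgbddfaggeddbfe')
  15 → (11, 'dgcgbddfaggeddbfe')
  16 → (27, 'e')
  17 → (22, 'eddbfe')
  18 → (18, 'faggeddbfe')
  19 → (5, 'fbcdgadgcgbddfaggeddbfe')
  20 → (2, 'fdffbcdgadgcgbddfaggeddbfe')
  21 → (26, 'fe')
  22 → (4, 'ffbcdgadgcgbddfaggeddbfe')
  23 → (9, 'gadgcgbddfaggeddbfe')
  24 → (14, 'gbddfaggeddbfe')
  25 → (12, 'gcgbddfaggeddbfe')
  26 → (21, 'geddbfe')
  27 → (20, 'ggeddbfe')

SA = [10, 19, 6, 15, 25, 7, 1, 13, 24, 0, 23, 16, 17, 3, 8, 11, 27, 22, 18, 5, 2, 26, 4, 9, 14, 12, 21, 20]
rank  pair      lcp
   1  s[10:],s[19:]  1  'a'
   2  s[19:],s[6:]  0  ''
   3  s[6:],s[15:]  1  'b'
   4  s[15:],s[25:]  1  'b'
   5  s[25:],s[7:]  0  ''
   6  s[7:],s[1:]  1  'c'
   7  s[1:],s[13:]  1  'c'
   8  s[13:],s[24:]  0  ''
   9  s[24:],s[0:]  1  'd'
  10  s[0:],s[23:]  1  'd'
  11  s[23:],s[16:]  2  'dd'
  12  s[16:],s[17:]  1  'd'
  13  s[17:],s[3:]  2  'df'
  14  s[3:],s[8:]  1  'd'
  15  s[8:],s[11:]  2  'dg'
  16  s[11:],s[27:]  0  ''
  17  s[27:],s[22:]  1  'e'
  18  s[22:],s[18:]  0  ''
  19  s[18:],s[5:]  1  'f'
  20  s[5:],s[2:]  1  'f'
  21  s[2:],s[26:]  1  'f'
  22  s[26:],s[4:]  1  'f'
  23  s[4:],s[9:]  0  ''
  24  s[9:],s[14:]  1  'g'
  25  s[14:],s[12:]  1  'g'
  26  s[12:],s[21:]  1  'g'
  27  s[21:],s[20:]  1  'g'

[0, 1, 0, 1, 1, 0, 1, 1, 0, 1, 1, 2, 1, 2, 1, 2, 0, 1, 0, 1, 1, 1, 1, 0, 1, 1, 1, 1]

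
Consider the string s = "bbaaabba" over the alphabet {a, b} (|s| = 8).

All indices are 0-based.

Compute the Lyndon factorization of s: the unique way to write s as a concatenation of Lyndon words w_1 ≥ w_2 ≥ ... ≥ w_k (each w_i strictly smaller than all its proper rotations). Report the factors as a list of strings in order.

emit factor 1: 'b' (i=0, period=1)
emit factor 2: 'b' (i=1, period=1)
emit factor 3: 'aaabb' (i=2, period=5)
emit factor 4: 'a' (i=7, period=1)

["b", "b", "aaabb", "a"]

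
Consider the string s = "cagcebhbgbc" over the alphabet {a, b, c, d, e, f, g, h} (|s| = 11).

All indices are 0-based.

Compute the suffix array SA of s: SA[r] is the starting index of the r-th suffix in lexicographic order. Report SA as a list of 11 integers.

rank | idx | suffix
   0 |   1 | agcebhbgbc
   1 |   9 | bc
   2 |   7 | bgbc
   3 |   5 | bhbgbc
   4 |  10 | c
   5 |   0 | cagcebhbgbc
   6 |   3 | cebhbgbc
   7 |   4 | ebhbgbc
   8 |   8 | gbc
   9 |   2 | gcebhbgbc
  10 |   6 | hbgbc

[1, 9, 7, 5, 10, 0, 3, 4, 8, 2, 6]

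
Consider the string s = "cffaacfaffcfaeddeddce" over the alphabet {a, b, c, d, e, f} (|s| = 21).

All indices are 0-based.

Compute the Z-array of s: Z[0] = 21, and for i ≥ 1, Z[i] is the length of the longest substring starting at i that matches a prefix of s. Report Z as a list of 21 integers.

Z[0]=21
i=1: outside box; Z[1]=0
i=2: outside box; Z[2]=0
i=3: outside box; Z[3]=0
i=4: outside box; Z[4]=0
i=5: outside box; Z[5]=2 grow→box=[5,7)
i=6: min(r-i=1, Z[1]=0)=0; Z[6]=0
i=7: outside box; Z[7]=0
i=8: outside box; Z[8]=0
i=9: outside box; Z[9]=0
i=10: outside box; Z[10]=2 grow→box=[10,12)
i=11: min(r-i=1, Z[1]=0)=0; Z[11]=0
i=12: outside box; Z[12]=0
i=13: outside box; Z[13]=0
i=14: outside box; Z[14]=0
i=15: outside box; Z[15]=0
i=16: outside box; Z[16]=0
i=17: outside box; Z[17]=0
i=18: outside box; Z[18]=0
i=19: outside box; Z[19]=1 grow→box=[19,20)
i=20: outside box; Z[20]=0

[21, 0, 0, 0, 0, 2, 0, 0, 0, 0, 2, 0, 0, 0, 0, 0, 0, 0, 0, 1, 0]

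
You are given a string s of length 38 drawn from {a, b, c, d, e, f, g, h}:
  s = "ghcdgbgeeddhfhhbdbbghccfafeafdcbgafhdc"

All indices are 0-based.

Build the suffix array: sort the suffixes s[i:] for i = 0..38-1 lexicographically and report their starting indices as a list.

[27, 24, 33, 17, 15, 31, 5, 18, 37, 30, 21, 2, 22, 16, 36, 29, 9, 3, 10, 26, 8, 7, 23, 28, 25, 34, 12, 32, 4, 6, 19, 0, 14, 20, 1, 35, 11, 13]

rank→(start, suffix):
  0 → (27, 'afdcbgafhdc')
  1 → (24, 'afeafdcbgafhdc')
  2 → (33, 'afhdc')
  3 → (17, 'bbghccfafeafdcbgafhdc')
  4 → (15, 'bdbbghccfafeafdcbgafhdc')
  5 → (31, 'bgafhdc')
  6 → (5, 'bgeeddhfhhbdbbghccfafeafdcbgafhdc')
  7 → (18, 'bghccfafeafdcbgafhdc')
  8 → (37, 'c')
  9 → (30, 'cbgafhdc')
  10 → (21, 'ccfafeafdcbgafhdc')
  11 → (2, 'cdgbgeeddhfhhbdbbghccfafeafdcbgafhdc')
  12 → (22, 'cfafeafdcbgafhdc')
  13 → (16, 'dbbghccfafeafdcbgafhdc')
  14 → (36, 'dc')
  15 → (29, 'dcbgafhdc')
  16 → (9, 'ddhfhhbdbbghccfafeafdcbgafhdc')
  17 → (3, 'dgbgeeddhfhhbdbbghccfafeafdcbgafhdc')
  18 → (10, 'dhfhhbdbbghccfafeafdcbgafhdc')
  19 → (26, 'eafdcbgafhdc')
  20 → (8, 'eddhfhhbdbbghccfafeafdcbgafhdc')
  21 → (7, 'eeddhfhhbdbbghccfafeafdcbgafhdc')
  22 → (23, 'fafeafdcbgafhdc')
  23 → (28, 'fdcbgafhdc')
  24 → (25, 'feafdcbgafhdc')
  25 → (34, 'fhdc')
  26 → (12, 'fhhbdbbghccfafeafdcbgafhdc')
  27 → (32, 'gafhdc')
  28 → (4, 'gbgeeddhfhhbdbbghccfafeafdcbgafhdc')
  29 → (6, 'geeddhfhhbdbbghccfafeafdcbgafhdc')
  30 → (19, 'ghccfafeafdcbgafhdc')
  31 → (0, 'ghcdgbgeeddhfhhbdbbghccfafeafdcbgafhdc')
  32 → (14, 'hbdbbghccfafeafdcbgafhdc')
  33 → (20, 'hccfafeafdcbgafhdc')
  34 → (1, 'hcdgbgeeddhfhhbdbbghccfafeafdcbgafhdc')
  35 → (35, 'hdc')
  36 → (11, 'hfhhbdbbghccfafeafdcbgafhdc')
  37 → (13, 'hhbdbbghccfafeafdcbgafhdc')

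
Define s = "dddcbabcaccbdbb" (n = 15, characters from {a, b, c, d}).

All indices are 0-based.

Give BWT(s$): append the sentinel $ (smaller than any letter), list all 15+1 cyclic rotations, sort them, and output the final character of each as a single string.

rank  rotation          last
    0  $dddcbabcaccbdbb  b
    1  abcaccbdbb$dddcb  b
    2  accbdbb$dddcbabc  c
    3  b$dddcbabcaccbdb  b
    4  babcaccbdbb$dddc  c
    5  bb$dddcbabcaccbd  d
    6  bcaccbdbb$dddcba  a
    7  bdbb$dddcbabcacc  c
    8  caccbdbb$dddcbab  b
    9  cbabcaccbdbb$ddd  d
   10  cbdbb$dddcbabcac  c
   11  ccbdbb$dddcbabca  a
   12  dbb$dddcbabcaccb  b
   13  dcbabcaccbdbb$dd  d
   14  ddcbabcaccbdbb$d  d
   15  dddcbabcaccbdbb$  $

bbcbcdacbdcabdd$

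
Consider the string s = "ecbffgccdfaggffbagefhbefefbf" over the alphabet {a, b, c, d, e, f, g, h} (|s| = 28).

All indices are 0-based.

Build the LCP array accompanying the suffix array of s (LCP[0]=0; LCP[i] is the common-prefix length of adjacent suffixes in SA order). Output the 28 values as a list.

[0, 2, 0, 1, 1, 2, 0, 1, 1, 0, 0, 1, 2, 2, 0, 1, 1, 2, 1, 1, 2, 1, 1, 0, 1, 1, 1, 0]

rank | idx | suffix
   0 |  16 | agefhbefefbf
   1 |  10 | aggffbagefhbefefbf
   2 |  15 | bagefhbefefbf
   3 |  21 | befefbf
   4 |  26 | bf
   5 |   2 | bffgccdfaggffbagefhbefefbf
   6 |   1 | cbffgccdfaggffbagefhbefefbf
   7 |   6 | ccdfaggffbagefhbefefbf
   8 |   7 | cdfaggffbagefhbefefbf
   9 |   8 | dfaggffbagefhbefefbf
  10 |   0 | ecbffgccdfaggffbagefhbefefbf
  11 |  24 | efbf
  12 |  22 | efefbf
  13 |  18 | efhbefefbf
  14 |  27 | f
  15 |   9 | faggffbagefhbefefbf
  16 |  14 | fbagefhbefefbf
  17 |  25 | fbf
  18 |  23 | fefbf
  19 |  13 | ffbagefhbefefbf
  20 |   3 | ffgccdfaggffbagefhbefefbf
  21 |   4 | fgccdfaggffbagefhbefefbf
  22 |  19 | fhbefefbf
  23 |   5 | gccdfaggffbagefhbefefbf
  24 |  17 | gefhbefefbf
  25 |  12 | gffbagefhbefefbf
  26 |  11 | ggffbagefhbefefbf
  27 |  20 | hbefefbf

SA = [16, 10, 15, 21, 26, 2, 1, 6, 7, 8, 0, 24, 22, 18, 27, 9, 14, 25, 23, 13, 3, 4, 19, 5, 17, 12, 11, 20]
i: (SA[i-1],SA[i]) lcp shared
  1: (16,10) 2 'ag'
  2: (10,15) 0 ''
  3: (15,21) 1 'b'
  4: (21,26) 1 'b'
  5: (26,2) 2 'bf'
  6: (2,1) 0 ''
  7: (1,6) 1 'c'
  8: (6,7) 1 'c'
  9: (7,8) 0 ''
  10: (8,0) 0 ''
  11: (0,24) 1 'e'
  12: (24,22) 2 'ef'
  13: (22,18) 2 'ef'
  14: (18,27) 0 ''
  15: (27,9) 1 'f'
  16: (9,14) 1 'f'
  17: (14,25) 2 'fb'
  18: (25,23) 1 'f'
  19: (23,13) 1 'f'
  20: (13,3) 2 'ff'
  21: (3,4) 1 'f'
  22: (4,19) 1 'f'
  23: (19,5) 0 ''
  24: (5,17) 1 'g'
  25: (17,12) 1 'g'
  26: (12,11) 1 'g'
  27: (11,20) 0 ''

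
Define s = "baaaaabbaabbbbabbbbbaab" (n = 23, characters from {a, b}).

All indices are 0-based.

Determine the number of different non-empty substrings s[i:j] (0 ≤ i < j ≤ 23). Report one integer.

212

sorted suffixes:
  #0 SA[0]=1  'aaaaabbaabbbbabbbbbaab'
  #1 SA[1]=2  'aaaabbaabbbbabbbbbaab'
  #2 SA[2]=3  'aaabbaabbbbabbbbbaab'
  #3 SA[3]=20  'aab'
  #4 SA[4]=4  'aabbaabbbbabbbbbaab'
  #5 SA[5]=8  'aabbbbabbbbbaab'
  #6 SA[6]=21  'ab'
  #7 SA[7]=5  'abbaabbbbabbbbbaab'
  #8 SA[8]=9  'abbbbabbbbbaab'
  #9 SA[9]=14  'abbbbbaab'
  #10 SA[10]=22  'b'
  #11 SA[11]=0  'baaaaabbaabbbbabbbbbaab'
  #12 SA[12]=19  'baab'
  #13 SA[13]=7  'baabbbbabbbbbaab'
  #14 SA[14]=13  'babbbbbaab'
  #15 SA[15]=18  'bbaab'
  #16 SA[16]=6  'bbaabbbbabbbbbaab'
  #17 SA[17]=12  'bbabbbbbaab'
  #18 SA[18]=17  'bbbaab'
  #19 SA[19]=11  'bbbabbbbbaab'
  #20 SA[20]=16  'bbbbaab'
  #21 SA[21]=10  'bbbbabbbbbaab'
  #22 SA[22]=15  'bbbbbaab'

SA = [1, 2, 3, 20, 4, 8, 21, 5, 9, 14, 22, 0, 19, 7, 13, 18, 6, 12, 17, 11, 16, 10, 15]
[i] adj suffixes → lcp
  [1] 1/2 → 4 ('aaaa')
  [2] 2/3 → 3 ('aaa')
  [3] 3/20 → 2 ('aa')
  [4] 20/4 → 3 ('aab')
  [5] 4/8 → 4 ('aabb')
  [6] 8/21 → 1 ('a')
  [7] 21/5 → 2 ('ab')
  [8] 5/9 → 3 ('abb')
  [9] 9/14 → 5 ('abbbb')
  [10] 14/22 → 0 ('')
  [11] 22/0 → 1 ('b')
  [12] 0/19 → 3 ('baa')
  [13] 19/7 → 4 ('baab')
  [14] 7/13 → 2 ('ba')
  [15] 13/18 → 1 ('b')
  [16] 18/6 → 5 ('bbaab')
  [17] 6/12 → 3 ('bba')
  [18] 12/17 → 2 ('bb')
  [19] 17/11 → 4 ('bbba')
  [20] 11/16 → 3 ('bbb')
  [21] 16/10 → 5 ('bbbba')
  [22] 10/15 → 4 ('bbbb')

n(n+1)/2 = 23·24/2 = 276
Σ LCP = 0 + 4 + 3 + 2 + 3 + 4 + 1 + 2 + 3 + 5 + 0 + 1 + 3 + 4 + 2 + 1 + 5 + 3 + 2 + 4 + 3 + 5 + 4 = 64
distinct = 276 − 64 = 212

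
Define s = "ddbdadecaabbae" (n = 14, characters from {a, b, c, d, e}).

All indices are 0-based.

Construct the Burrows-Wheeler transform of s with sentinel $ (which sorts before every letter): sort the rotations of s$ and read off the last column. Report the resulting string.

ecadbbadebd$aad

rank  rotation         last
    0  $ddbdadecaabbae  e
    1  aabbae$ddbdadec  c
    2  abbae$ddbdadeca  a
    3  adecaabbae$ddbd  d
    4  ae$ddbdadecaabb  b
    5  bae$ddbdadecaab  b
    6  bbae$ddbdadecaa  a
    7  bdadecaabbae$dd  d
    8  caabbae$ddbdade  e
    9  dadecaabbae$ddb  b
   10  dbdadecaabbae$d  d
   11  ddbdadecaabbae$  $
   12  decaabbae$ddbda  a
   13  e$ddbdadecaabba  a
   14  ecaabbae$ddbdad  d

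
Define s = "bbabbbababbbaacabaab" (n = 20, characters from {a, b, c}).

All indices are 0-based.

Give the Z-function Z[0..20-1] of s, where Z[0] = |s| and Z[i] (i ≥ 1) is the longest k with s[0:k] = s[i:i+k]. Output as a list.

Z[0]=20
i=1: fresh scan; Z[1]=1 extend→box=[1,2)
i=2: fresh scan; Z[2]=0
i=3: fresh scan; Z[3]=2 extend→box=[3,5)
i=4: min(r-i=1, Z[1]=1)=1; Z[4]=4 extend→box=[4,8)
i=5: min(r-i=3, Z[1]=1)=1; Z[5]=1
i=6: min(r-i=2, Z[2]=0)=0; Z[6]=0
i=7: min(r-i=1, Z[3]=2)=1; Z[7]=1
i=8: fresh scan; Z[8]=0
i=9: fresh scan; Z[9]=2 extend→box=[9,11)
i=10: min(r-i=1, Z[1]=1)=1; Z[10]=3 extend→box=[10,13)
i=11: min(r-i=2, Z[1]=1)=1; Z[11]=1
i=12: min(r-i=1, Z[2]=0)=0; Z[12]=0
i=13: fresh scan; Z[13]=0
i=14: fresh scan; Z[14]=0
i=15: fresh scan; Z[15]=0
i=16: fresh scan; Z[16]=1 extend→box=[16,17)
i=17: fresh scan; Z[17]=0
i=18: fresh scan; Z[18]=0
i=19: fresh scan; Z[19]=1 extend→box=[19,20)

[20, 1, 0, 2, 4, 1, 0, 1, 0, 2, 3, 1, 0, 0, 0, 0, 1, 0, 0, 1]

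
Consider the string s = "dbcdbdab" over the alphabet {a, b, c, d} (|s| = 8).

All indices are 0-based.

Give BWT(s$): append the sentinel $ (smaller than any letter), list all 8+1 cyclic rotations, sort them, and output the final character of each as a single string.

bdaddbb$c

rank  rotation   last
    0  $dbcdbdab  b
    1  ab$dbcdbd  d
    2  b$dbcdbda  a
    3  bcdbdab$d  d
    4  bdab$dbcd  d
    5  cdbdab$db  b
    6  dab$dbcdb  b
    7  dbcdbdab$  $
    8  dbdab$dbc  c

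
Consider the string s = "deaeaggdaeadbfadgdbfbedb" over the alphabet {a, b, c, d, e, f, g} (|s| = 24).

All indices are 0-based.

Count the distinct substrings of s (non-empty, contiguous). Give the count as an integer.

272

rank→(start, suffix):
  0 → (10, 'adbfadgdbfbedb')
  1 → (14, 'adgdbfbedb')
  2 → (8, 'aeadbfadgdbfbedb')
  3 → (2, 'aeaggdaeadbfadgdbfbedb')
  4 → (4, 'aggdaeadbfadgdbfbedb')
  5 → (23, 'b')
  6 → (20, 'bedb')
  7 → (12, 'bfadgdbfbedb')
  8 → (18, 'bfbedb')
  9 → (7, 'daeadbfadgdbfbedb')
  10 → (22, 'db')
  11 → (11, 'dbfadgdbfbedb')
  12 → (17, 'dbfbedb')
  13 → (0, 'deaeaggdaeadbfadgdbfbedb')
  14 → (15, 'dgdbfbedb')
  15 → (9, 'eadbfadgdbfbedb')
  16 → (1, 'eaeaggdaeadbfadgdbfbedb')
  17 → (3, 'eaggdaeadbfadgdbfbedb')
  18 → (21, 'edb')
  19 → (13, 'fadgdbfbedb')
  20 → (19, 'fbedb')
  21 → (6, 'gdaeadbfadgdbfbedb')
  22 → (16, 'gdbfbedb')
  23 → (5, 'ggdaeadbfadgdbfbedb')

SA = [10, 14, 8, 2, 4, 23, 20, 12, 18, 7, 22, 11, 17, 0, 15, 9, 1, 3, 21, 13, 19, 6, 16, 5]
i: (SA[i-1],SA[i]) lcp shared
  1: (10,14) 2 'ad'
  2: (14,8) 1 'a'
  3: (8,2) 3 'aea'
  4: (2,4) 1 'a'
  5: (4,23) 0 ''
  6: (23,20) 1 'b'
  7: (20,12) 1 'b'
  8: (12,18) 2 'bf'
  9: (18,7) 0 ''
  10: (7,22) 1 'd'
  11: (22,11) 2 'db'
  12: (11,17) 3 'dbf'
  13: (17,0) 1 'd'
  14: (0,15) 1 'd'
  15: (15,9) 0 ''
  16: (9,1) 2 'ea'
  17: (1,3) 2 'ea'
  18: (3,21) 1 'e'
  19: (21,13) 0 ''
  20: (13,19) 1 'f'
  21: (19,6) 0 ''
  22: (6,16) 2 'gd'
  23: (16,5) 1 'g'

n(n+1)/2 = 24·25/2 = 300
Σ LCP = 0 + 2 + 1 + 3 + 1 + 0 + 1 + 1 + 2 + 0 + 1 + 2 + 3 + 1 + 1 + 0 + 2 + 2 + 1 + 0 + 1 + 0 + 2 + 1 = 28
distinct = 300 − 28 = 272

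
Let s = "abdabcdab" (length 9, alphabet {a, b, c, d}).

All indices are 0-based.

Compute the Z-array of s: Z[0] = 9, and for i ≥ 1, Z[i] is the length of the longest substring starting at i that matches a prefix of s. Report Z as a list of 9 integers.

[9, 0, 0, 2, 0, 0, 0, 2, 0]

Z[0]=9
i=1: i≥r, start 0; Z[1]=0
i=2: i≥r, start 0; Z[2]=0
i=3: i≥r, start 0; Z[3]=2 scan→box=[3,5)
i=4: min(r-i=1, Z[1]=0)=0; Z[4]=0
i=5: i≥r, start 0; Z[5]=0
i=6: i≥r, start 0; Z[6]=0
i=7: i≥r, start 0; Z[7]=2 scan→box=[7,9)
i=8: min(r-i=1, Z[1]=0)=0; Z[8]=0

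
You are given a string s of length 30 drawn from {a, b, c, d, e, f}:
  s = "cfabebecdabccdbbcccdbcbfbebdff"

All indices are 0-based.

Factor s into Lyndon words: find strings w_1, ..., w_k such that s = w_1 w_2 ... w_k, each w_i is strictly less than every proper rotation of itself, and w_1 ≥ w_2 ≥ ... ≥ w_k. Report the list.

["cf", "abebecd", "abccdbbcccdbcbfbebdff"]

emit factor 1: 'cf' (i=0, period=2)
emit factor 2: 'abebecd' (i=2, period=7)
emit factor 3: 'abccdbbcccdbcbfbebdff' (i=9, period=21)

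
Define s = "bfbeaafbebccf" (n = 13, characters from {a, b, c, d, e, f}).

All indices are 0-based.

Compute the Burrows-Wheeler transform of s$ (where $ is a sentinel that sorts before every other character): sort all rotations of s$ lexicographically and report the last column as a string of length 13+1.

feaeff$bcbbcba

rank  rotation        last
    0  $bfbeaafbebccf  f
    1  aafbebccf$bfbe  e
    2  afbebccf$bfbea  a
    3  bccf$bfbeaafbe  e
    4  beaafbebccf$bf  f
    5  bebccf$bfbeaaf  f
    6  bfbeaafbebccf$  $
    7  ccf$bfbeaafbeb  b
    8  cf$bfbeaafbebc  c
    9  eaafbebccf$bfb  b
   10  ebccf$bfbeaafb  b
   11  f$bfbeaafbebcc  c
   12  fbeaafbebccf$b  b
   13  fbebccf$bfbeaa  a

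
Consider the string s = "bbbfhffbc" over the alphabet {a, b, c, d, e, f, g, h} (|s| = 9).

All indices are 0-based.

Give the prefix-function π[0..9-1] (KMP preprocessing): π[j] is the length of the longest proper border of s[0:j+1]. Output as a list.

π[0] = 0
j=1 s[j]='b': π[1]=1 (border 'b')
j=2 s[j]='b': π[2]=2 (border 'bb')
j=3 s[j]='f': k: 2→1→0; π[3]=0 (border '')
j=4 s[j]='h': π[4]=0 (border '')
j=5 s[j]='f': π[5]=0 (border '')
j=6 s[j]='f': π[6]=0 (border '')
j=7 s[j]='b': π[7]=1 (border 'b')
j=8 s[j]='c': k: 1→0; π[8]=0 (border '')

[0, 1, 2, 0, 0, 0, 0, 1, 0]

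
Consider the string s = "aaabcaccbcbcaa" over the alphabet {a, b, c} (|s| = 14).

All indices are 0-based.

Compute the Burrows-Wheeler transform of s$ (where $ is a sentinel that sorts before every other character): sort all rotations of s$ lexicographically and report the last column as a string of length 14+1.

rank  rotation         last
    0  $aaabcaccbcbcaa  a
    1  a$aaabcaccbcbca  a
    2  aa$aaabcaccbcbc  c
    3  aaabcaccbcbcaa$  $
    4  aabcaccbcbcaa$a  a
    5  abcaccbcbcaa$aa  a
    6  accbcbcaa$aaabc  c
    7  bcaa$aaabcaccbc  c
    8  bcaccbcbcaa$aaa  a
    9  bcbcaa$aaabcacc  c
   10  caa$aaabcaccbcb  b
   11  caccbcbcaa$aaab  b
   12  cbcaa$aaabcaccb  b
   13  cbcbcaa$aaabcac  c
   14  ccbcbcaa$aaabca  a

aac$aaccacbbbca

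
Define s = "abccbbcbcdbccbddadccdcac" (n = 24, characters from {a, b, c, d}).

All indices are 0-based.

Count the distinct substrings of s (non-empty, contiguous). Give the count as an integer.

268

sorted suffixes:
  #0 SA[0]=0  'abccbbcbcdbccbddadccdcac'
  #1 SA[1]=22  'ac'
  #2 SA[2]=16  'adccdcac'
  #3 SA[3]=4  'bbcbcdbccbddadccdcac'
  #4 SA[4]=5  'bcbcdbccbddadccdcac'
  #5 SA[5]=1  'bccbbcbcdbccbddadccdcac'
  #6 SA[6]=10  'bccbddadccdcac'
  #7 SA[7]=7  'bcdbccbddadccdcac'
  #8 SA[8]=13  'bddadccdcac'
  #9 SA[9]=23  'c'
  #10 SA[10]=21  'cac'
  #11 SA[11]=3  'cbbcbcdbccbddadccdcac'
  #12 SA[12]=6  'cbcdbccbddadccdcac'
  #13 SA[13]=12  'cbddadccdcac'
  #14 SA[14]=2  'ccbbcbcdbccbddadccdcac'
  #15 SA[15]=11  'ccbddadccdcac'
  #16 SA[16]=18  'ccdcac'
  #17 SA[17]=8  'cdbccbddadccdcac'
  #18 SA[18]=19  'cdcac'
  #19 SA[19]=15  'dadccdcac'
  #20 SA[20]=9  'dbccbddadccdcac'
  #21 SA[21]=20  'dcac'
  #22 SA[22]=17  'dccdcac'
  #23 SA[23]=14  'ddadccdcac'

SA = [0, 22, 16, 4, 5, 1, 10, 7, 13, 23, 21, 3, 6, 12, 2, 11, 18, 8, 19, 15, 9, 20, 17, 14]
[i] adj suffixes → lcp
  [1] 0/22 → 1 ('a')
  [2] 22/16 → 1 ('a')
  [3] 16/4 → 0 ('')
  [4] 4/5 → 1 ('b')
  [5] 5/1 → 2 ('bc')
  [6] 1/10 → 4 ('bccb')
  [7] 10/7 → 2 ('bc')
  [8] 7/13 → 1 ('b')
  [9] 13/23 → 0 ('')
  [10] 23/21 → 1 ('c')
  [11] 21/3 → 1 ('c')
  [12] 3/6 → 2 ('cb')
  [13] 6/12 → 2 ('cb')
  [14] 12/2 → 1 ('c')
  [15] 2/11 → 3 ('ccb')
  [16] 11/18 → 2 ('cc')
  [17] 18/8 → 1 ('c')
  [18] 8/19 → 2 ('cd')
  [19] 19/15 → 0 ('')
  [20] 15/9 → 1 ('d')
  [21] 9/20 → 1 ('d')
  [22] 20/17 → 2 ('dc')
  [23] 17/14 → 1 ('d')

n(n+1)/2 = 24·25/2 = 300
Σ LCP = 0 + 1 + 1 + 0 + 1 + 2 + 4 + 2 + 1 + 0 + 1 + 1 + 2 + 2 + 1 + 3 + 2 + 1 + 2 + 0 + 1 + 1 + 2 + 1 = 32
distinct = 300 − 32 = 268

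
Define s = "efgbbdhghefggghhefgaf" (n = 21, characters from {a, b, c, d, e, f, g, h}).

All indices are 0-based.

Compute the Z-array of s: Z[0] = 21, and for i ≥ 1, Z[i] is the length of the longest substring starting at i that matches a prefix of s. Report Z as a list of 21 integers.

[21, 0, 0, 0, 0, 0, 0, 0, 0, 3, 0, 0, 0, 0, 0, 0, 3, 0, 0, 0, 0]

Z[0]=21
i=1: i≥r, start 0; Z[1]=0
i=2: i≥r, start 0; Z[2]=0
i=3: i≥r, start 0; Z[3]=0
i=4: i≥r, start 0; Z[4]=0
i=5: i≥r, start 0; Z[5]=0
i=6: i≥r, start 0; Z[6]=0
i=7: i≥r, start 0; Z[7]=0
i=8: i≥r, start 0; Z[8]=0
i=9: i≥r, start 0; Z[9]=3 scan→box=[9,12)
i=10: min(r-i=2, Z[1]=0)=0; Z[10]=0
i=11: min(r-i=1, Z[2]=0)=0; Z[11]=0
i=12: i≥r, start 0; Z[12]=0
i=13: i≥r, start 0; Z[13]=0
i=14: i≥r, start 0; Z[14]=0
i=15: i≥r, start 0; Z[15]=0
i=16: i≥r, start 0; Z[16]=3 scan→box=[16,19)
i=17: min(r-i=2, Z[1]=0)=0; Z[17]=0
i=18: min(r-i=1, Z[2]=0)=0; Z[18]=0
i=19: i≥r, start 0; Z[19]=0
i=20: i≥r, start 0; Z[20]=0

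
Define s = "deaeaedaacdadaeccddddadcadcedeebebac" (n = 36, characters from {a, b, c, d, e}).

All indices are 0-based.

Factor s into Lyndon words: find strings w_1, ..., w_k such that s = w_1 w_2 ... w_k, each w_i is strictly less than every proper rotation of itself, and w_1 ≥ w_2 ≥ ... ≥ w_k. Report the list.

["de", "aeaed", "aacdadaeccddddadcadcedeebebac"]

emit factor 1: 'de' (i=0, period=2)
emit factor 2: 'aeaed' (i=2, period=5)
emit factor 3: 'aacdadaeccddddadcadcedeebebac' (i=7, period=29)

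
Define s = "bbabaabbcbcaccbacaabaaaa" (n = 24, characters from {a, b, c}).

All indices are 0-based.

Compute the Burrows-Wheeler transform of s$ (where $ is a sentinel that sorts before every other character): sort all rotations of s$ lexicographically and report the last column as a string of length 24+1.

aaaabcbababcaabc$acbabcba

rank  rotation                   last
    0  $bbabaabbcbcaccbacaabaaaa  a
    1  a$bbabaabbcbcaccbacaabaaa  a
    2  aa$bbabaabbcbcaccbacaabaa  a
    3  aaa$bbabaabbcbcaccbacaaba  a
    4  aaaa$bbabaabbcbcaccbacaab  b
    5  aabaaaa$bbabaabbcbcaccbac  c
    6  aabbcbcaccbacaabaaaa$bbab  b
    7  abaaaa$bbabaabbcbcaccbaca  a
    8  abaabbcbcaccbacaabaaaa$bb  b
    9  abbcbcaccbacaabaaaa$bbaba  a
   10  acaabaaaa$bbabaabbcbcaccb  b
   11  accbacaabaaaa$bbabaabbcbc  c
   12  baaaa$bbabaabbcbcaccbacaa  a
   13  baabbcbcaccbacaabaaaa$bba  a
   14  babaabbcbcaccbacaabaaaa$b  b
   15  bacaabaaaa$bbabaabbcbcacc  c
   16  bbabaabbcbcaccbacaabaaaa$  $
   17  bbcbcaccbacaabaaaa$bbabaa  a
   18  bcaccbacaabaaaa$bbabaabbc  c
   19  bcbcaccbacaabaaaa$bbabaab  b
   20  caabaaaa$bbabaabbcbcaccba  a
   21  caccbacaabaaaa$bbabaabbcb  b
   22  cbacaabaaaa$bbabaabbcbcac  c
   23  cbcaccbacaabaaaa$bbabaabb  b
   24  ccbacaabaaaa$bbabaabbcbca  a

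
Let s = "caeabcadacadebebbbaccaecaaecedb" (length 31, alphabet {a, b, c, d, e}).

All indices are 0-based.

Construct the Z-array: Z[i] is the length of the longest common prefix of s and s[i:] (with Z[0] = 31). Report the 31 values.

[31, 0, 0, 0, 0, 2, 0, 0, 0, 2, 0, 0, 0, 0, 0, 0, 0, 0, 0, 1, 3, 0, 0, 2, 0, 0, 0, 1, 0, 0, 0]

Z[0]=31
i=1: i≥r, start 0; Z[1]=0
i=2: i≥r, start 0; Z[2]=0
i=3: i≥r, start 0; Z[3]=0
i=4: i≥r, start 0; Z[4]=0
i=5: i≥r, start 0; Z[5]=2 scan→box=[5,7)
i=6: min(r-i=1, Z[1]=0)=0; Z[6]=0
i=7: i≥r, start 0; Z[7]=0
i=8: i≥r, start 0; Z[8]=0
i=9: i≥r, start 0; Z[9]=2 scan→box=[9,11)
i=10: min(r-i=1, Z[1]=0)=0; Z[10]=0
i=11: i≥r, start 0; Z[11]=0
i=12: i≥r, start 0; Z[12]=0
i=13: i≥r, start 0; Z[13]=0
i=14: i≥r, start 0; Z[14]=0
i=15: i≥r, start 0; Z[15]=0
i=16: i≥r, start 0; Z[16]=0
i=17: i≥r, start 0; Z[17]=0
i=18: i≥r, start 0; Z[18]=0
i=19: i≥r, start 0; Z[19]=1 scan→box=[19,20)
i=20: i≥r, start 0; Z[20]=3 scan→box=[20,23)
i=21: min(r-i=2, Z[1]=0)=0; Z[21]=0
i=22: min(r-i=1, Z[2]=0)=0; Z[22]=0
i=23: i≥r, start 0; Z[23]=2 scan→box=[23,25)
i=24: min(r-i=1, Z[1]=0)=0; Z[24]=0
i=25: i≥r, start 0; Z[25]=0
i=26: i≥r, start 0; Z[26]=0
i=27: i≥r, start 0; Z[27]=1 scan→box=[27,28)
i=28: i≥r, start 0; Z[28]=0
i=29: i≥r, start 0; Z[29]=0
i=30: i≥r, start 0; Z[30]=0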